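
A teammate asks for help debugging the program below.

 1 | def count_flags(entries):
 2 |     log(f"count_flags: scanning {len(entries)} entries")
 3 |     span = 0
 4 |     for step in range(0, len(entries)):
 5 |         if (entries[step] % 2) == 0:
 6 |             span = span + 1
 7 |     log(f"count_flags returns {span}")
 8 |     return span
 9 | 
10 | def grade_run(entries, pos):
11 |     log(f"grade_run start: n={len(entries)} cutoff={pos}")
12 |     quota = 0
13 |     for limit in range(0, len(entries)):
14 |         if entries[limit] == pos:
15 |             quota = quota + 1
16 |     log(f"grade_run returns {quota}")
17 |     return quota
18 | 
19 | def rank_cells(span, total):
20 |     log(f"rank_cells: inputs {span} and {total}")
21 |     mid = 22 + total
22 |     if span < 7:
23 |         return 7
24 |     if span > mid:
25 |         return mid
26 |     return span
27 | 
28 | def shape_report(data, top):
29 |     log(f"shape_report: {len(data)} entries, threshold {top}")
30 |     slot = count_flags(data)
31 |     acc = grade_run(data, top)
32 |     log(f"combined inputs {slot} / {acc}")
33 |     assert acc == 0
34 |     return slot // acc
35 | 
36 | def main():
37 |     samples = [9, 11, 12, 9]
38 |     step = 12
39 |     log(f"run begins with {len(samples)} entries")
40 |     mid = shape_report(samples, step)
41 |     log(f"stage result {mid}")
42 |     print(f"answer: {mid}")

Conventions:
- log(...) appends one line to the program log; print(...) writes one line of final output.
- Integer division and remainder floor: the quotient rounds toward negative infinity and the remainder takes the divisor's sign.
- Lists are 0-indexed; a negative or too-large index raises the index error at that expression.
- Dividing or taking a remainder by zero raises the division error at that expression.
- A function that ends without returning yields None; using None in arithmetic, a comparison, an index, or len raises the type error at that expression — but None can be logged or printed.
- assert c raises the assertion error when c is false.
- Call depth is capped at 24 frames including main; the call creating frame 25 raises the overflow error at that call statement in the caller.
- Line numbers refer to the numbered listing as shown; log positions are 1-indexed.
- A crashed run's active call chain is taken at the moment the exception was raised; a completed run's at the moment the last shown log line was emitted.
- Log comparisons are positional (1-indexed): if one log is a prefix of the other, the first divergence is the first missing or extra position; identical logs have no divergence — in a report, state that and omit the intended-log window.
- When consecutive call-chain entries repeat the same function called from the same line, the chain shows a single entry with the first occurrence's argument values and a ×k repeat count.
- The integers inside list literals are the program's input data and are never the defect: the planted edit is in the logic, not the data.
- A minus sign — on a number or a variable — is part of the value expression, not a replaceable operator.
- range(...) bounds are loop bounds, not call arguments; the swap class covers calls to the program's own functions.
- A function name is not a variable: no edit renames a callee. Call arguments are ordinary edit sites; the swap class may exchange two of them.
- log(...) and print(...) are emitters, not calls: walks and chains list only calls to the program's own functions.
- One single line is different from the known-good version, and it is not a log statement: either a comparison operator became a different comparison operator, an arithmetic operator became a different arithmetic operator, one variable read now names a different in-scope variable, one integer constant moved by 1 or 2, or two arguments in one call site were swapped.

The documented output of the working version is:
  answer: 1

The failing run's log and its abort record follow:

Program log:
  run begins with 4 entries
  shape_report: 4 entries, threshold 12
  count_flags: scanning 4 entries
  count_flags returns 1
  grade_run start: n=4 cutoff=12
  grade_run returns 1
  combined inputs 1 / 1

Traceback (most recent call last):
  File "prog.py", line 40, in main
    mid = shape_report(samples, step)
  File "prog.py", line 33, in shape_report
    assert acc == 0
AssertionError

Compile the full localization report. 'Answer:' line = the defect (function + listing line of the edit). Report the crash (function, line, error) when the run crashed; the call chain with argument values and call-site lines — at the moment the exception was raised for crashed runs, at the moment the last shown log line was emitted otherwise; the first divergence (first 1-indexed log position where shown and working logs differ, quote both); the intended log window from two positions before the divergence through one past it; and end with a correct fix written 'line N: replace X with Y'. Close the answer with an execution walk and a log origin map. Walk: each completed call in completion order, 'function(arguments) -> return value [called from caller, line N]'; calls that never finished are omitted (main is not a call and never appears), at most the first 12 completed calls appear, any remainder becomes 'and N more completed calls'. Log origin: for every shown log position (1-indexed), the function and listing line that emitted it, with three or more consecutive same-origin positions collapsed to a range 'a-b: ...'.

Answer: the defect is in shape_report at line 33.
Core observation: The shown log is a 7-line prefix of the intended one, whose next entry is 'stage result 1'.
Crash: shape_report, line 33, AssertionError.
Call chain: main -> shape_report([9, 11, 12, 9], 12) (called at line 40).
First divergence: position 8 — the faulty run's log ends after 7 lines; the working version continues with 'stage result 1'.
Intended log window:
  6: grade_run returns 1
  7: combined inputs 1 / 1
  8: stage result 1
Execution walk:
  count_flags([9, 11, 12, 9]) -> 1  [called from shape_report, line 30]
  grade_run([9, 11, 12, 9], 12) -> 1  [called from shape_report, line 31]
Log origin:
  1: from main, line 39
  2: from shape_report, line 29
  3: from count_flags, line 2
  4: from count_flags, line 7
  5: from grade_run, line 11
  6: from grade_run, line 16
  7: from shape_report, line 32
A correct fix: line 33: replace `==` with `>`.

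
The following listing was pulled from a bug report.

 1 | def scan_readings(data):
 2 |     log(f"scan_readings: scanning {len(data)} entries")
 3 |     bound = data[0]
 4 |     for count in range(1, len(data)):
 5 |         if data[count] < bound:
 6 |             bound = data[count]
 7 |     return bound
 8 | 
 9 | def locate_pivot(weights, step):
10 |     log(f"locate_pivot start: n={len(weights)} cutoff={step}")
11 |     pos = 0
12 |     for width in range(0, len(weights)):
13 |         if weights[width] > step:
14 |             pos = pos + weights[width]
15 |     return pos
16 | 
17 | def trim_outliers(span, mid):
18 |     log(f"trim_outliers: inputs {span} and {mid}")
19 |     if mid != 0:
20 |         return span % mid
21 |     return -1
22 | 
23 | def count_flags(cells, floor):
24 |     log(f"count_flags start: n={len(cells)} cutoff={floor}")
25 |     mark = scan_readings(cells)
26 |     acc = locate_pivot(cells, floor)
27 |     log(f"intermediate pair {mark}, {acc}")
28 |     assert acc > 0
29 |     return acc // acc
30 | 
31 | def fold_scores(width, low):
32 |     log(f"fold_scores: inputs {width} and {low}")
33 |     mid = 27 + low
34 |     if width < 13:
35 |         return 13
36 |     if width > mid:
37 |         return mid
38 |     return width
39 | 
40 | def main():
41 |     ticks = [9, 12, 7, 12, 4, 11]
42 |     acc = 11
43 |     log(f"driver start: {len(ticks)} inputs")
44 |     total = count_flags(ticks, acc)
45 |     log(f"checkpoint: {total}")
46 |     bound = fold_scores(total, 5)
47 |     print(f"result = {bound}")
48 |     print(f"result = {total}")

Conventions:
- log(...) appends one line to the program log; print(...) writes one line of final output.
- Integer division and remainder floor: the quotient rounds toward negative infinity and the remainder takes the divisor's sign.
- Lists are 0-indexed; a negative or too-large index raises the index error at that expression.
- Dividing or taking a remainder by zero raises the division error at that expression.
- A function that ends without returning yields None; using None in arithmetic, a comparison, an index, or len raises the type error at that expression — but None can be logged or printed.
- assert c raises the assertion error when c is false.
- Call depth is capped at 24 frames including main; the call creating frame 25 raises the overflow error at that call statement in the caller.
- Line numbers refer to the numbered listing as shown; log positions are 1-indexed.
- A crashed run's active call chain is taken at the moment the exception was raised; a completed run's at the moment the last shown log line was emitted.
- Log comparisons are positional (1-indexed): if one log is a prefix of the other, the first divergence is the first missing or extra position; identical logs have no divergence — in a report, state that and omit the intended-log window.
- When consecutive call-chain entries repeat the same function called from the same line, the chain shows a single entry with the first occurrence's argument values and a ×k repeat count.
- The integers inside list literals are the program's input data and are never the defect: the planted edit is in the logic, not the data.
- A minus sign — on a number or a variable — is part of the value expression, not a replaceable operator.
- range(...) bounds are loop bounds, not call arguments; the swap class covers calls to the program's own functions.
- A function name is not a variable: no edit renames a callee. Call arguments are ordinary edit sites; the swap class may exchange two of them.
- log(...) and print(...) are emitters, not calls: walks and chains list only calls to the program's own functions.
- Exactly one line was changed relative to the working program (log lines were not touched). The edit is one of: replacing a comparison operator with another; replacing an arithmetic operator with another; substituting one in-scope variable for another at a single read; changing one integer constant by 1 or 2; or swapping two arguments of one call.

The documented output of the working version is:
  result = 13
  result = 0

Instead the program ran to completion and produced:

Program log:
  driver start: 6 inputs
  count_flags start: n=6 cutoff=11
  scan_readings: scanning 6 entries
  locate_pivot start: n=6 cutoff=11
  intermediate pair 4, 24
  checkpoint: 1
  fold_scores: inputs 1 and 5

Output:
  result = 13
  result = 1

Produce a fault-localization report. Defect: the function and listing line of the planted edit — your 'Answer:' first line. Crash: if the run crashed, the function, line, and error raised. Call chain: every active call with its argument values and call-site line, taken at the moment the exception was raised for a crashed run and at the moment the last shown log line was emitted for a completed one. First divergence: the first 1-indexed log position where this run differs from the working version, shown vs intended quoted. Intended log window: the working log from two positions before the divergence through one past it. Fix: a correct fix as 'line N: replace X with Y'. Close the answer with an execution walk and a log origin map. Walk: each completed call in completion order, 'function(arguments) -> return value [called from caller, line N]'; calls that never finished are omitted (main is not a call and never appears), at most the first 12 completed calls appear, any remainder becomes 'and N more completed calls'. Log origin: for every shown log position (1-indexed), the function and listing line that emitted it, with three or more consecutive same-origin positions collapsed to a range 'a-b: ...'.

Answer: the defect is in count_flags at line 29.
Key fact: The log first diverges at position 6: the faulty run prints 'checkpoint: 1' where the working version prints 'checkpoint: 0'.
Call chain: main -> fold_scores(1, 5) (called at line 46).
First divergence: position 6; shown 'checkpoint: 1' vs intended 'checkpoint: 0'.
Intended log window:
  4: locate_pivot start: n=6 cutoff=11
  5: intermediate pair 4, 24
  6: checkpoint: 0
  7: fold_scores: inputs 0 and 5
Execution walk:
  scan_readings([9, 12, 7, 12, 4, 11]) -> 4  [called from count_flags, line 25]
  locate_pivot([9, 12, 7, 12, 4, 11], 11) -> 24  [called from count_flags, line 26]
  count_flags([9, 12, 7, 12, 4, 11], 11) -> 1  [called from main, line 44]
  fold_scores(1, 5) -> 13  [called from main, line 46]
Origin of each log line:
  1 — main, line 43
  2 — count_flags, line 24
  3 — scan_readings, line 2
  4 — locate_pivot, line 10
  5 — count_flags, line 27
  6 — main, line 45
  7 — fold_scores, line 32
A correct fix: line 29: replace `acc // acc` with `mark // acc`.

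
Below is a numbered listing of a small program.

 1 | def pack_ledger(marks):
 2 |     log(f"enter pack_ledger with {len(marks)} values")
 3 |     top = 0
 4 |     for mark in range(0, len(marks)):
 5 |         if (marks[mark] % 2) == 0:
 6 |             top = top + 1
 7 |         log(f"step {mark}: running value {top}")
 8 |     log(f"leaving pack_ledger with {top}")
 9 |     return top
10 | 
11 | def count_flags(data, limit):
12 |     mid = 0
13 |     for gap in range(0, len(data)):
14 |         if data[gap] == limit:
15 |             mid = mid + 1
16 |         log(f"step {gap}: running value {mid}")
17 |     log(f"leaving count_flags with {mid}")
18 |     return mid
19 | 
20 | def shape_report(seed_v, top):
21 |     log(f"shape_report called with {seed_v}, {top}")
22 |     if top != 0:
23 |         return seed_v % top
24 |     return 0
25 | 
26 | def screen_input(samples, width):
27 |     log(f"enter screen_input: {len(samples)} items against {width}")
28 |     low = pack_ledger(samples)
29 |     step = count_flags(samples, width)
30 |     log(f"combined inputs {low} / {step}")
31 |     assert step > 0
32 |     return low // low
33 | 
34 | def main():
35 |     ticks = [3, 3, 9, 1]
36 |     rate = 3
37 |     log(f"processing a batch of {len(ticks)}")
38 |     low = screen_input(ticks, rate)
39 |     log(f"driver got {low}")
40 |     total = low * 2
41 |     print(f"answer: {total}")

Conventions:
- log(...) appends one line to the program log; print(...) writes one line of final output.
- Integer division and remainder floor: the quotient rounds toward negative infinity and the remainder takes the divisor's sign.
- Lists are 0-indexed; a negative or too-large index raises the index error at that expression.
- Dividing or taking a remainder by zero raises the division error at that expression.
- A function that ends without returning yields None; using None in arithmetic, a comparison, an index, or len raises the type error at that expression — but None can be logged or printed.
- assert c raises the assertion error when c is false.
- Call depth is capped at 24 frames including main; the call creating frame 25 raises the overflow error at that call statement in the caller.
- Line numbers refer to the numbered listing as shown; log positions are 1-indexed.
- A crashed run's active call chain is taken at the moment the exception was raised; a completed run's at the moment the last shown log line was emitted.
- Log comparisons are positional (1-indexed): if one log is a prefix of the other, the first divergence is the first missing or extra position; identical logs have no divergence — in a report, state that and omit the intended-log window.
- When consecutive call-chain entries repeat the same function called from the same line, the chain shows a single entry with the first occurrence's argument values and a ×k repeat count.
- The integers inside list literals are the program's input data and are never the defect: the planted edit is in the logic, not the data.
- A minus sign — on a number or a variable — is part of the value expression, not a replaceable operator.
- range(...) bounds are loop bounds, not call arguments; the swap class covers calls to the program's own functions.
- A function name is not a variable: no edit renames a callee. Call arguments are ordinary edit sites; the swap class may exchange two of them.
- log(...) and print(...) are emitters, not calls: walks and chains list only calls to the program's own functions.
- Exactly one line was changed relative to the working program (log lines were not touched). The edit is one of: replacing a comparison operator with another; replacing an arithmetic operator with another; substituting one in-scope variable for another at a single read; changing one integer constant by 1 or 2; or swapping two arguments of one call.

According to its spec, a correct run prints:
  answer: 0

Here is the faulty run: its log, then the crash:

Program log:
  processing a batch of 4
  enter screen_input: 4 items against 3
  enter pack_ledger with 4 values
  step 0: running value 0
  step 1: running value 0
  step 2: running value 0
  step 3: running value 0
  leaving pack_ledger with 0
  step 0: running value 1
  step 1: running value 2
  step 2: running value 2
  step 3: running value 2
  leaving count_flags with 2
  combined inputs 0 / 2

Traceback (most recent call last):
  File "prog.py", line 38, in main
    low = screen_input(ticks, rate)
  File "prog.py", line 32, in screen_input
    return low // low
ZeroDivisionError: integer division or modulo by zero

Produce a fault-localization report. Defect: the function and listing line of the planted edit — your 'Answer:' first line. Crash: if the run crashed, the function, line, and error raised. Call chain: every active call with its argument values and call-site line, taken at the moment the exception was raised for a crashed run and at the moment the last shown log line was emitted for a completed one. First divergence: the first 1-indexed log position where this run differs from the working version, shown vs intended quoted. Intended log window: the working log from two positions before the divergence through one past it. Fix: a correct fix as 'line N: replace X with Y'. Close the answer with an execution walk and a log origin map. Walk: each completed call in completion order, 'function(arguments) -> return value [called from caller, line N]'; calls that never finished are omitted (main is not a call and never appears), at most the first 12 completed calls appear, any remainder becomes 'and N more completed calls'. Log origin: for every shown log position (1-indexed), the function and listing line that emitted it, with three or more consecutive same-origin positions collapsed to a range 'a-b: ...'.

Answer: the defect is in screen_input at line 32.
Key observation: After 14 matching log lines the faulty run goes silent, while the working version continues with 'driver got 0'.
Crash: screen_input, line 32, ZeroDivisionError.
Call chain: main -> screen_input([3, 3, 9, 1], 3) (called at line 38).
First divergence: position 15 — the faulty run's log ends after 14 lines; the working version continues with 'driver got 0'.
Intended log window:
  13: leaving count_flags with 2
  14: combined inputs 0 / 2
  15: driver got 0
Execution walk:
  pack_ledger([3, 3, 9, 1]) -> 0  [called from screen_input, line 28]
  count_flags([3, 3, 9, 1], 3) -> 2  [called from screen_input, line 29]
Origin of each log line:
  1 — main, line 37
  2 — screen_input, line 27
  3 — pack_ledger, line 2
  4-7 — pack_ledger, line 7
  8 — pack_ledger, line 8
  9-12 — count_flags, line 16
  13 — count_flags, line 17
  14 — screen_input, line 30
A correct fix: line 32: replace `low // low` with `low // step`.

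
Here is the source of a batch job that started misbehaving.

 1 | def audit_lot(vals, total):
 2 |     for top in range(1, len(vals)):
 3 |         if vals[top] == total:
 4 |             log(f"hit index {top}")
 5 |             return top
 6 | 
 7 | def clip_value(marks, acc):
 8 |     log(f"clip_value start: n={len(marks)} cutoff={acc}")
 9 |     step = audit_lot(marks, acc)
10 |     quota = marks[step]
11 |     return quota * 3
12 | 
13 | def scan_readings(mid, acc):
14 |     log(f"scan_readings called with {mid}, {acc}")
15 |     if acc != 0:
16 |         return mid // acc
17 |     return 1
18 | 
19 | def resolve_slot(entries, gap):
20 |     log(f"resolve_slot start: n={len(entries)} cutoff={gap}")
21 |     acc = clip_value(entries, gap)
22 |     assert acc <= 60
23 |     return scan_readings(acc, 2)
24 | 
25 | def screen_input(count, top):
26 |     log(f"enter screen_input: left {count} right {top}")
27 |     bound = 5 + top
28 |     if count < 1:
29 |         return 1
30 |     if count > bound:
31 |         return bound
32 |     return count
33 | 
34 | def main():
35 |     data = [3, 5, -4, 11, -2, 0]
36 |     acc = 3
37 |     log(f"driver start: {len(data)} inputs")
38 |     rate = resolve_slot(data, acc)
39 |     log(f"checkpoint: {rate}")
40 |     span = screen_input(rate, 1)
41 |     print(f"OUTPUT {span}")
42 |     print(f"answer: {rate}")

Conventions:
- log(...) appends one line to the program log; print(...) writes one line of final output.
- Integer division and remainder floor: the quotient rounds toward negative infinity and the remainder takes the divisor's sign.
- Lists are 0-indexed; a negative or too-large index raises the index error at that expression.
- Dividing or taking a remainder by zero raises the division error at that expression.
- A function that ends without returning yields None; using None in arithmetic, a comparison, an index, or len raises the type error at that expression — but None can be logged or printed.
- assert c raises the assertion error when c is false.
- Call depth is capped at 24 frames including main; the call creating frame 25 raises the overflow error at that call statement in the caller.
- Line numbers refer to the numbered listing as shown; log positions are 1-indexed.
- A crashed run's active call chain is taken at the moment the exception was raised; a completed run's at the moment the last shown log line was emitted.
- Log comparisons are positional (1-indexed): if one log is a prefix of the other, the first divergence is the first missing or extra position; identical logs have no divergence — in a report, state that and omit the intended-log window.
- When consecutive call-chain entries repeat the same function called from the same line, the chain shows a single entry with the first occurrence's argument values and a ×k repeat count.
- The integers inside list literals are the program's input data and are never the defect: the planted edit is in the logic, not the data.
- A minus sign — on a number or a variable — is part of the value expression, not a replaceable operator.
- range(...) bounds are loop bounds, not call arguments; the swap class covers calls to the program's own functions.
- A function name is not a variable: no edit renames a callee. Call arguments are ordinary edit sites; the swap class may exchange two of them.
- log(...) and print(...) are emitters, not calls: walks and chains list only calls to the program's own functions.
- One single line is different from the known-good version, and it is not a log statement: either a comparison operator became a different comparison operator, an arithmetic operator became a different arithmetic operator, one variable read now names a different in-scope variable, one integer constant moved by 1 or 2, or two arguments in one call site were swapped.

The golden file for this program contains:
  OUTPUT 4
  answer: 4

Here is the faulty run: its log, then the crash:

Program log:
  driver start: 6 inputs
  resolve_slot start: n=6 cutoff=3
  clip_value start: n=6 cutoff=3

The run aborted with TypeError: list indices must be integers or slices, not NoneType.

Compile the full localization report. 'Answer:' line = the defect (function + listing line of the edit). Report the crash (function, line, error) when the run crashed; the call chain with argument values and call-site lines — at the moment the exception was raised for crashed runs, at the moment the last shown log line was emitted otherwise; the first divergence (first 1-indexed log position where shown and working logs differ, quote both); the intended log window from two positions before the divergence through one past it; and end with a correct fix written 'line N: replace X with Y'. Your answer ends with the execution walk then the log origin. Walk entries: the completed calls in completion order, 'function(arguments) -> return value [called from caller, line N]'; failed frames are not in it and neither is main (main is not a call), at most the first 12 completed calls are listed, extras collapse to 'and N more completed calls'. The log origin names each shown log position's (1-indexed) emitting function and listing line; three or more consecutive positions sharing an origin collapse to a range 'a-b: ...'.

Answer: the defect is in audit_lot at line 2.
The tell: The log ends early — 3 lines, where the working version next logs 'hit index 0'.
Crash: clip_value, line 10, TypeError.
Call chain: main -> resolve_slot([3, 5, -4, 11, -2, 0], 3) (called at line 38) -> clip_value([3, 5, -4, 11, -2, 0], 3) (called at line 21).
First divergence: position 4 — after 3 matching lines the faulty run goes silent; intended next line 'hit index 0'.
Intended log window:
  2: resolve_slot start: n=6 cutoff=3
  3: clip_value start: n=6 cutoff=3
  4: hit index 0
  5: scan_readings called with 9, 2
Execution walk:
  audit_lot([3, 5, -4, 11, -2, 0], 3) -> None  [called from clip_value, line 9]
Origin of each log line:
  1: from main, line 37
  2: from resolve_slot, line 20
  3: from clip_value, line 8
A correct fix: line 2: replace `1` with `0`.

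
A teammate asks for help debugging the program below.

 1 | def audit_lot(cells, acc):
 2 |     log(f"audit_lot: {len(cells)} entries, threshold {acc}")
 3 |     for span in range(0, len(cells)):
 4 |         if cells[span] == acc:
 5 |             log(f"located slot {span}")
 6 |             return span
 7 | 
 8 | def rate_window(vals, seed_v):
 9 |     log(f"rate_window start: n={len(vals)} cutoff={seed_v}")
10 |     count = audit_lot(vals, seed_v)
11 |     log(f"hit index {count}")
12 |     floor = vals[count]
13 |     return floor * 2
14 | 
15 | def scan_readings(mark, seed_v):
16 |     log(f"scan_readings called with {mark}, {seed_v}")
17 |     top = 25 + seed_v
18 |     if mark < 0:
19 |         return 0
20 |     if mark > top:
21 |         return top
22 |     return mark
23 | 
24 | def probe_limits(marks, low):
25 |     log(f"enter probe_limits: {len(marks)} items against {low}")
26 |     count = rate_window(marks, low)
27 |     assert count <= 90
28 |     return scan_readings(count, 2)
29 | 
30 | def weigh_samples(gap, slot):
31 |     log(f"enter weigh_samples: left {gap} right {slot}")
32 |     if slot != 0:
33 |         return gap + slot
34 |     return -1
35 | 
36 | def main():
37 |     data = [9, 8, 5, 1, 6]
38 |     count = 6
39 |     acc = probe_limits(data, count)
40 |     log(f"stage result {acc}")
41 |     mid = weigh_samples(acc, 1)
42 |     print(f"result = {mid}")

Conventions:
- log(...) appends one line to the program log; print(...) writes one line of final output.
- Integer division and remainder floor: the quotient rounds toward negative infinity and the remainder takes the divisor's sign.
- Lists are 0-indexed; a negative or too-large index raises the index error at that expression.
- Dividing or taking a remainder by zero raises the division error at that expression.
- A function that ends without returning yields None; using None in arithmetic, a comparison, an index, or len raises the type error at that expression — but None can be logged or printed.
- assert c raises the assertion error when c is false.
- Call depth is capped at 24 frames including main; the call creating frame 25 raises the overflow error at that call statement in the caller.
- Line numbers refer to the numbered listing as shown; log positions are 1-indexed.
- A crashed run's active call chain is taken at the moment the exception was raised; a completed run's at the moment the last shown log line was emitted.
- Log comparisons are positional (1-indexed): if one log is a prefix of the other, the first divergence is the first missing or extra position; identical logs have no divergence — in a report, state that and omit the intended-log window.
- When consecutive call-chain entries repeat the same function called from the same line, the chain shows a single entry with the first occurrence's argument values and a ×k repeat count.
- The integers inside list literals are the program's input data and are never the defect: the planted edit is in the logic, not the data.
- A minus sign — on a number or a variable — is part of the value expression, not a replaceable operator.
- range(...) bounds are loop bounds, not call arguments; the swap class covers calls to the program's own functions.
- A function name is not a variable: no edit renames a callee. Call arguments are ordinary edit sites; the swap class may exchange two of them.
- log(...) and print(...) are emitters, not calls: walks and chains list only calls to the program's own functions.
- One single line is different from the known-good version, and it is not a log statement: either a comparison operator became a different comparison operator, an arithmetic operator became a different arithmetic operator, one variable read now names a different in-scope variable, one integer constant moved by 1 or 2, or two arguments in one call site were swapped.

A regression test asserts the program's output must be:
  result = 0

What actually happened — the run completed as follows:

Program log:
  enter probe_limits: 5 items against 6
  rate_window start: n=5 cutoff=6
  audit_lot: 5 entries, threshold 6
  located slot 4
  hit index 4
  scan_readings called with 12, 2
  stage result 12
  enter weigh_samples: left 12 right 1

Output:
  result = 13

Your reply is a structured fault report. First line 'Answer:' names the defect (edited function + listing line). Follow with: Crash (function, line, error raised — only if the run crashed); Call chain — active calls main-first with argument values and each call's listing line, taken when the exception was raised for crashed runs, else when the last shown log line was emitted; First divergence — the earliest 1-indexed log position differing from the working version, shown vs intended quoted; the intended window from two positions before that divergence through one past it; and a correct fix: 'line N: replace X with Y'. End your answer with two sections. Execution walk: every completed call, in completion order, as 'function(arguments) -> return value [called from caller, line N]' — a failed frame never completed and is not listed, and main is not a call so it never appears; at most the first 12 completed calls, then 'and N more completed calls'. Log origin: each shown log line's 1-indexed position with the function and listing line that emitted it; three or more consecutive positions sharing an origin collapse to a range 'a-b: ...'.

Answer: the defect is in weigh_samples at line 33.
The tell: The two runs log identically and part ways only at the printed values.
Call chain: main -> weigh_samples(12, 1) (called at line 41).
First divergence: none (the log streams are identical).
Execution walk:
  audit_lot([9, 8, 5, 1, 6], 6) -> 4  [called from rate_window, line 10]
  rate_window([9, 8, 5, 1, 6], 6) -> 12  [called from probe_limits, line 26]
  scan_readings(12, 2) -> 12  [called from probe_limits, line 28]
  probe_limits([9, 8, 5, 1, 6], 6) -> 12  [called from main, line 39]
  weigh_samples(12, 1) -> 13  [called from main, line 41]
Log line origins:
  1: emitted by probe_limits (line 25)
  2: emitted by rate_window (line 9)
  3: emitted by audit_lot (line 2)
  4: emitted by audit_lot (line 5)
  5: emitted by rate_window (line 11)
  6: emitted by scan_readings (line 16)
  7: emitted by main (line 40)
  8: emitted by weigh_samples (line 31)
A correct fix: line 33: replace `+` with `%`.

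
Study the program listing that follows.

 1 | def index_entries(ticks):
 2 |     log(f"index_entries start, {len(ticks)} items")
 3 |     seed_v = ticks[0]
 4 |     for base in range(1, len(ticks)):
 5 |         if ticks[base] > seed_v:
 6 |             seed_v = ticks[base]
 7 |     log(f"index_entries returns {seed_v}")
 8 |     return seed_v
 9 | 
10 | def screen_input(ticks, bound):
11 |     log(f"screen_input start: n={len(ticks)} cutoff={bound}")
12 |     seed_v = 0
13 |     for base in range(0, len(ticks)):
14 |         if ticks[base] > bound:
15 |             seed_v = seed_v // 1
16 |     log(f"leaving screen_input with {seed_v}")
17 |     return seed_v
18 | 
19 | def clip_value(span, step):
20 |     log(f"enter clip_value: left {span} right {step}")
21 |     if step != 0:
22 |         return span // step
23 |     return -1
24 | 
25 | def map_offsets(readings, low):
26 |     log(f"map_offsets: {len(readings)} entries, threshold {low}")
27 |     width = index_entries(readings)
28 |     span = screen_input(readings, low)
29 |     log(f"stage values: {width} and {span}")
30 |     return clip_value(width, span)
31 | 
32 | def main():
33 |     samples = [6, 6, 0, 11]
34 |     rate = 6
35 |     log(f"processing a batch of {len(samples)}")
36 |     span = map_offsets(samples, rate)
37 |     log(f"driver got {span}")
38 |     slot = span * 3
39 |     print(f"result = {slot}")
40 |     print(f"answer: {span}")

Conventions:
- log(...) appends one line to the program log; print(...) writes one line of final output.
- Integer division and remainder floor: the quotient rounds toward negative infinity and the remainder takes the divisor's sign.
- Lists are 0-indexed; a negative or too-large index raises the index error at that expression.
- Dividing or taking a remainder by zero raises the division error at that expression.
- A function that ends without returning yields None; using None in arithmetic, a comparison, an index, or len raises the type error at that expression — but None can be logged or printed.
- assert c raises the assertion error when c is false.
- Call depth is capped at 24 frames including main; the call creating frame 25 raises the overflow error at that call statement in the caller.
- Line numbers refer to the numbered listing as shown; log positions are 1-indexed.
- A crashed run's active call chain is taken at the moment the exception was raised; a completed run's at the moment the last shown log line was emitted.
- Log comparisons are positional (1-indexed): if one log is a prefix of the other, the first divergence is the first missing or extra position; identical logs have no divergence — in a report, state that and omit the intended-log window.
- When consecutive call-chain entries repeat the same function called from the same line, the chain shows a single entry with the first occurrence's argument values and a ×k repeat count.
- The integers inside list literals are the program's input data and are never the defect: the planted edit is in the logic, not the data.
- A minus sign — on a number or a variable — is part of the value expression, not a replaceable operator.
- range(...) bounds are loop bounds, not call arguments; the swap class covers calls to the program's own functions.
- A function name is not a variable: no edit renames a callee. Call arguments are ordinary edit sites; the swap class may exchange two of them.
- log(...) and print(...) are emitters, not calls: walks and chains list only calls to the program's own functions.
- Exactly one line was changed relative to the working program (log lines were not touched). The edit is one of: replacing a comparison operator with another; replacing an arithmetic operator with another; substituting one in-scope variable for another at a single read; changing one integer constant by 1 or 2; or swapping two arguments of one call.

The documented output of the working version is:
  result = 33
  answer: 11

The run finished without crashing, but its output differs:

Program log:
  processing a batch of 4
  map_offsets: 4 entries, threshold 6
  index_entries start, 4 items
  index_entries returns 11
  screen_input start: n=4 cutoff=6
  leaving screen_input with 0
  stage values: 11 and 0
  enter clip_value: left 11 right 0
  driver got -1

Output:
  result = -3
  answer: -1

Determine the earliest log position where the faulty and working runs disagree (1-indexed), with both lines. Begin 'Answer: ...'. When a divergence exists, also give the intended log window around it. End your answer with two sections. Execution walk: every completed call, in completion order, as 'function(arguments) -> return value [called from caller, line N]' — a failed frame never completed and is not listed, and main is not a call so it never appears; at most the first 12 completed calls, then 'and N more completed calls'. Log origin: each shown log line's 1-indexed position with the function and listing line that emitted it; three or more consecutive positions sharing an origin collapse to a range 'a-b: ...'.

Answer: at position 6 the run shows 'leaving screen_input with 0' where the working version logs 'leaving screen_input with 1'.
Intended log window:
  4: index_entries returns 11
  5: screen_input start: n=4 cutoff=6
  6: leaving screen_input with 1
  7: stage values: 11 and 1
Execution walk:
  index_entries([6, 6, 0, 11]) -> 11  [called from map_offsets, line 27]
  screen_input([6, 6, 0, 11], 6) -> 0  [called from map_offsets, line 28]
  clip_value(11, 0) -> -1  [called from map_offsets, line 30]
  map_offsets([6, 6, 0, 11], 6) -> -1  [called from main, line 36]
Origin of each log line:
  1: emitted by main (line 35)
  2: emitted by map_offsets (line 26)
  3: emitted by index_entries (line 2)
  4: emitted by index_entries (line 7)
  5: emitted by screen_input (line 11)
  6: emitted by screen_input (line 16)
  7: emitted by map_offsets (line 29)
  8: emitted by clip_value (line 20)
  9: emitted by main (line 37)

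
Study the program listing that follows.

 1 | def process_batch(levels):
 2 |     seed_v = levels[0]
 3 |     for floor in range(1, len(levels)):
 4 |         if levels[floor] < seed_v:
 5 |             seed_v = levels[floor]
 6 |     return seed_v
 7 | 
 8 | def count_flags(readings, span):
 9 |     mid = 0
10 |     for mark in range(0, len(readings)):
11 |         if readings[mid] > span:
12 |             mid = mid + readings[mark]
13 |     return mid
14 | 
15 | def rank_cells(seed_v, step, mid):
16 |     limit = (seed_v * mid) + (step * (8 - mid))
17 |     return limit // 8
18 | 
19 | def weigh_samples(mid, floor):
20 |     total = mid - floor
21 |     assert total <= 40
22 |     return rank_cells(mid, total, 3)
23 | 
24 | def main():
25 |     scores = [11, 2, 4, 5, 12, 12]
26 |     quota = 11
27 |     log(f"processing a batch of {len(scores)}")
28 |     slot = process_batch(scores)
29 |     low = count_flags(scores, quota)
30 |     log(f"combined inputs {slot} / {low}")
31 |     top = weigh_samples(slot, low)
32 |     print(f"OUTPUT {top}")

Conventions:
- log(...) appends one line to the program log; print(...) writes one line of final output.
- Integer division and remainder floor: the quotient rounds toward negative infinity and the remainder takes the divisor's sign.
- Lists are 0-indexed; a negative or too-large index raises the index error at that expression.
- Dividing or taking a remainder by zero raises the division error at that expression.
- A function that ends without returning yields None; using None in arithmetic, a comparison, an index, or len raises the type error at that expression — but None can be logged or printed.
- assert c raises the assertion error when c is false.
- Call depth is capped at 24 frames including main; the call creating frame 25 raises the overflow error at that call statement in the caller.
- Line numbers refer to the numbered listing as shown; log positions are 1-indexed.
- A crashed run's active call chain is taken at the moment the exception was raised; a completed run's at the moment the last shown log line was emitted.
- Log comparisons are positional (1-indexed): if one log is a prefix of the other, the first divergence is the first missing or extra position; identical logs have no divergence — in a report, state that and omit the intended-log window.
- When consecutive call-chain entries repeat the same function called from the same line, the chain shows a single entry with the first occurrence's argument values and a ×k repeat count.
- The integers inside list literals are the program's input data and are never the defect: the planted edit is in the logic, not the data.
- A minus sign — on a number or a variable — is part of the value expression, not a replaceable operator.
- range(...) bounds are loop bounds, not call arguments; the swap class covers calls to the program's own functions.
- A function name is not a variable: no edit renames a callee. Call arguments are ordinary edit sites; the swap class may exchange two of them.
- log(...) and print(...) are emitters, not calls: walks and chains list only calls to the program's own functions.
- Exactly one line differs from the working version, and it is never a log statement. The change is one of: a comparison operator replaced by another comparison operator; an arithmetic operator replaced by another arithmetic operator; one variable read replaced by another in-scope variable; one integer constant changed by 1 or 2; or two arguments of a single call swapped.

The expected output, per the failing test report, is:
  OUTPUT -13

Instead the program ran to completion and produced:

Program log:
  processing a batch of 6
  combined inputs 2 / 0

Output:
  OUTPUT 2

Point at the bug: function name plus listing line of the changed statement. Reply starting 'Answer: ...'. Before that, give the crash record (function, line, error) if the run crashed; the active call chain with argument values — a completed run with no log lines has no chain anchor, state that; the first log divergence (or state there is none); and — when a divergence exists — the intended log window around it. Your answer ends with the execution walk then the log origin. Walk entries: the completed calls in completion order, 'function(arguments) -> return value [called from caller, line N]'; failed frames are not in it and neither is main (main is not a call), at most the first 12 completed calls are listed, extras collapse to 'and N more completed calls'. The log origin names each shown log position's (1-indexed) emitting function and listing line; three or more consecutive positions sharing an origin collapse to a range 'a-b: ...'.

Answer: the defect is in count_flags at line 11.
Key observation: The log first diverges at position 2: the faulty run prints 'combined inputs 2 / 0' where the working version prints 'combined inputs 2 / 24'.
Call chain: main.
First divergence: position 2 — shown 'combined inputs 2 / 0', intended 'combined inputs 2 / 24'.
Intended log window:
  1: processing a batch of 6
  2: combined inputs 2 / 24
Execution walk:
  process_batch([11, 2, 4, 5, 12, 12]) -> 2  [called from main, line 28]
  count_flags([11, 2, 4, 5, 12, 12], 11) -> 0  [called from main, line 29]
  rank_cells(2, 2, 3) -> 2  [called from weigh_samples, line 22]
  weigh_samples(2, 0) -> 2  [called from main, line 31]
Log origins:
  1: from main, line 27
  2: from main, line 30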